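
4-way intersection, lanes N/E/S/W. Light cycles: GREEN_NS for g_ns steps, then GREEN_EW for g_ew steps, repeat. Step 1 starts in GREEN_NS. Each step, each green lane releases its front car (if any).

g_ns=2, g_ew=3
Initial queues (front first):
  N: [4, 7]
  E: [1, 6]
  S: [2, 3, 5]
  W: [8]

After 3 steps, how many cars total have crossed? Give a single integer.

Step 1 [NS]: N:car4-GO,E:wait,S:car2-GO,W:wait | queues: N=1 E=2 S=2 W=1
Step 2 [NS]: N:car7-GO,E:wait,S:car3-GO,W:wait | queues: N=0 E=2 S=1 W=1
Step 3 [EW]: N:wait,E:car1-GO,S:wait,W:car8-GO | queues: N=0 E=1 S=1 W=0
Cars crossed by step 3: 6

Answer: 6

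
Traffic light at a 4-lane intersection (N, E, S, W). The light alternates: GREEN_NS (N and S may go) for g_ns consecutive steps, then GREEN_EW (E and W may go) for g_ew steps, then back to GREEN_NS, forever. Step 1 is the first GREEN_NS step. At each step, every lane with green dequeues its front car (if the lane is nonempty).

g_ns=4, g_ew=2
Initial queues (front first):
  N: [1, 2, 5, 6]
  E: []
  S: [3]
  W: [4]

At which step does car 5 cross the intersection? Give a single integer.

Step 1 [NS]: N:car1-GO,E:wait,S:car3-GO,W:wait | queues: N=3 E=0 S=0 W=1
Step 2 [NS]: N:car2-GO,E:wait,S:empty,W:wait | queues: N=2 E=0 S=0 W=1
Step 3 [NS]: N:car5-GO,E:wait,S:empty,W:wait | queues: N=1 E=0 S=0 W=1
Step 4 [NS]: N:car6-GO,E:wait,S:empty,W:wait | queues: N=0 E=0 S=0 W=1
Step 5 [EW]: N:wait,E:empty,S:wait,W:car4-GO | queues: N=0 E=0 S=0 W=0
Car 5 crosses at step 3

3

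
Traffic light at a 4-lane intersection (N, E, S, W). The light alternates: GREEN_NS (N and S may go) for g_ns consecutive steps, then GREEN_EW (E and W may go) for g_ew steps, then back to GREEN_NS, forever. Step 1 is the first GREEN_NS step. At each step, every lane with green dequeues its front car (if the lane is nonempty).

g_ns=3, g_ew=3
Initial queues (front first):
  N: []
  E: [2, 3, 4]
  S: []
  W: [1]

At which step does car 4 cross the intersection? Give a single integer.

Step 1 [NS]: N:empty,E:wait,S:empty,W:wait | queues: N=0 E=3 S=0 W=1
Step 2 [NS]: N:empty,E:wait,S:empty,W:wait | queues: N=0 E=3 S=0 W=1
Step 3 [NS]: N:empty,E:wait,S:empty,W:wait | queues: N=0 E=3 S=0 W=1
Step 4 [EW]: N:wait,E:car2-GO,S:wait,W:car1-GO | queues: N=0 E=2 S=0 W=0
Step 5 [EW]: N:wait,E:car3-GO,S:wait,W:empty | queues: N=0 E=1 S=0 W=0
Step 6 [EW]: N:wait,E:car4-GO,S:wait,W:empty | queues: N=0 E=0 S=0 W=0
Car 4 crosses at step 6

6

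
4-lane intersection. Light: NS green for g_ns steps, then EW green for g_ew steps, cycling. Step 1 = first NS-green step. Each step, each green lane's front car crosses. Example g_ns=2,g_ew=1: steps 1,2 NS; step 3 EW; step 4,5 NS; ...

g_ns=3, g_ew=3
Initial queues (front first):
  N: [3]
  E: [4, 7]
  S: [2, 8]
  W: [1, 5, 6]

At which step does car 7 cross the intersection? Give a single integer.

Step 1 [NS]: N:car3-GO,E:wait,S:car2-GO,W:wait | queues: N=0 E=2 S=1 W=3
Step 2 [NS]: N:empty,E:wait,S:car8-GO,W:wait | queues: N=0 E=2 S=0 W=3
Step 3 [NS]: N:empty,E:wait,S:empty,W:wait | queues: N=0 E=2 S=0 W=3
Step 4 [EW]: N:wait,E:car4-GO,S:wait,W:car1-GO | queues: N=0 E=1 S=0 W=2
Step 5 [EW]: N:wait,E:car7-GO,S:wait,W:car5-GO | queues: N=0 E=0 S=0 W=1
Step 6 [EW]: N:wait,E:empty,S:wait,W:car6-GO | queues: N=0 E=0 S=0 W=0
Car 7 crosses at step 5

5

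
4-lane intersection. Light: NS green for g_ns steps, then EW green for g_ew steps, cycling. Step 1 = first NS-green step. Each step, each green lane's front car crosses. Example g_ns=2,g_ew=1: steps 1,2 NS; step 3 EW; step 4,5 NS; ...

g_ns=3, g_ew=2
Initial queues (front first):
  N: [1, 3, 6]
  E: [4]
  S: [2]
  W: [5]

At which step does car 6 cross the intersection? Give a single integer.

Step 1 [NS]: N:car1-GO,E:wait,S:car2-GO,W:wait | queues: N=2 E=1 S=0 W=1
Step 2 [NS]: N:car3-GO,E:wait,S:empty,W:wait | queues: N=1 E=1 S=0 W=1
Step 3 [NS]: N:car6-GO,E:wait,S:empty,W:wait | queues: N=0 E=1 S=0 W=1
Step 4 [EW]: N:wait,E:car4-GO,S:wait,W:car5-GO | queues: N=0 E=0 S=0 W=0
Car 6 crosses at step 3

3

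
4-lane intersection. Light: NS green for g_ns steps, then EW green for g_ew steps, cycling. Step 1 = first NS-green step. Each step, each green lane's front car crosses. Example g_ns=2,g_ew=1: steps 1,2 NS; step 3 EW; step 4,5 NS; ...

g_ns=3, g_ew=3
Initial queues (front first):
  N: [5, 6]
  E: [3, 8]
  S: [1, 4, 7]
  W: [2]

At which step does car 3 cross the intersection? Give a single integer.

Step 1 [NS]: N:car5-GO,E:wait,S:car1-GO,W:wait | queues: N=1 E=2 S=2 W=1
Step 2 [NS]: N:car6-GO,E:wait,S:car4-GO,W:wait | queues: N=0 E=2 S=1 W=1
Step 3 [NS]: N:empty,E:wait,S:car7-GO,W:wait | queues: N=0 E=2 S=0 W=1
Step 4 [EW]: N:wait,E:car3-GO,S:wait,W:car2-GO | queues: N=0 E=1 S=0 W=0
Step 5 [EW]: N:wait,E:car8-GO,S:wait,W:empty | queues: N=0 E=0 S=0 W=0
Car 3 crosses at step 4

4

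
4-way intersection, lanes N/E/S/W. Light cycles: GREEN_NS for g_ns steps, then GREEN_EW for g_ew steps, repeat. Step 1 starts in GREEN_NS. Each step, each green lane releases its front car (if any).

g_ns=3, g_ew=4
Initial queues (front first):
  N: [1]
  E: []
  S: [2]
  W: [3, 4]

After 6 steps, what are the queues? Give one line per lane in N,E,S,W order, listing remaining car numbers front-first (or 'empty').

Step 1 [NS]: N:car1-GO,E:wait,S:car2-GO,W:wait | queues: N=0 E=0 S=0 W=2
Step 2 [NS]: N:empty,E:wait,S:empty,W:wait | queues: N=0 E=0 S=0 W=2
Step 3 [NS]: N:empty,E:wait,S:empty,W:wait | queues: N=0 E=0 S=0 W=2
Step 4 [EW]: N:wait,E:empty,S:wait,W:car3-GO | queues: N=0 E=0 S=0 W=1
Step 5 [EW]: N:wait,E:empty,S:wait,W:car4-GO | queues: N=0 E=0 S=0 W=0

N: empty
E: empty
S: empty
W: empty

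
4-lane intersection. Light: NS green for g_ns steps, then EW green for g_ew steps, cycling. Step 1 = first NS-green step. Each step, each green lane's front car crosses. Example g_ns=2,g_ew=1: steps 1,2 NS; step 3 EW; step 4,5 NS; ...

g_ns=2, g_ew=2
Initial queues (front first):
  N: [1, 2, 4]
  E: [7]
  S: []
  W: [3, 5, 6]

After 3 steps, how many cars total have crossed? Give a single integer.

Answer: 4

Derivation:
Step 1 [NS]: N:car1-GO,E:wait,S:empty,W:wait | queues: N=2 E=1 S=0 W=3
Step 2 [NS]: N:car2-GO,E:wait,S:empty,W:wait | queues: N=1 E=1 S=0 W=3
Step 3 [EW]: N:wait,E:car7-GO,S:wait,W:car3-GO | queues: N=1 E=0 S=0 W=2
Cars crossed by step 3: 4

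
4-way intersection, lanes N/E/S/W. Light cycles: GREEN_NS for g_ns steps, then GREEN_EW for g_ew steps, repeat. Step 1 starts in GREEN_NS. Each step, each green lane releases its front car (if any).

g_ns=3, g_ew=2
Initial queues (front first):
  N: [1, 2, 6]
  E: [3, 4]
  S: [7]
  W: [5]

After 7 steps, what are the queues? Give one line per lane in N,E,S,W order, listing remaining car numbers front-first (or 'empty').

Step 1 [NS]: N:car1-GO,E:wait,S:car7-GO,W:wait | queues: N=2 E=2 S=0 W=1
Step 2 [NS]: N:car2-GO,E:wait,S:empty,W:wait | queues: N=1 E=2 S=0 W=1
Step 3 [NS]: N:car6-GO,E:wait,S:empty,W:wait | queues: N=0 E=2 S=0 W=1
Step 4 [EW]: N:wait,E:car3-GO,S:wait,W:car5-GO | queues: N=0 E=1 S=0 W=0
Step 5 [EW]: N:wait,E:car4-GO,S:wait,W:empty | queues: N=0 E=0 S=0 W=0

N: empty
E: empty
S: empty
W: empty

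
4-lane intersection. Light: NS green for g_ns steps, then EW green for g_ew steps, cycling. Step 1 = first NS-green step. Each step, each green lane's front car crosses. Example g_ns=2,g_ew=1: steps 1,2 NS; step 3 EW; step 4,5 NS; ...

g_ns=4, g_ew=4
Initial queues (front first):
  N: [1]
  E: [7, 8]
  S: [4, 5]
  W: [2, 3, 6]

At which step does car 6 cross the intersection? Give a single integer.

Step 1 [NS]: N:car1-GO,E:wait,S:car4-GO,W:wait | queues: N=0 E=2 S=1 W=3
Step 2 [NS]: N:empty,E:wait,S:car5-GO,W:wait | queues: N=0 E=2 S=0 W=3
Step 3 [NS]: N:empty,E:wait,S:empty,W:wait | queues: N=0 E=2 S=0 W=3
Step 4 [NS]: N:empty,E:wait,S:empty,W:wait | queues: N=0 E=2 S=0 W=3
Step 5 [EW]: N:wait,E:car7-GO,S:wait,W:car2-GO | queues: N=0 E=1 S=0 W=2
Step 6 [EW]: N:wait,E:car8-GO,S:wait,W:car3-GO | queues: N=0 E=0 S=0 W=1
Step 7 [EW]: N:wait,E:empty,S:wait,W:car6-GO | queues: N=0 E=0 S=0 W=0
Car 6 crosses at step 7

7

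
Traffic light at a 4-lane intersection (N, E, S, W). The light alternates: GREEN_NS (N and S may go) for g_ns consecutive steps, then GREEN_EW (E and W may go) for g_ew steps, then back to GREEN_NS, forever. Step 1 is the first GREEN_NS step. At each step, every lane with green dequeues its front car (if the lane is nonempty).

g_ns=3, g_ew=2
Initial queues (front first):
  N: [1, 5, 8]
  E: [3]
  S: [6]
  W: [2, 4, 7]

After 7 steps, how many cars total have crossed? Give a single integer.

Answer: 7

Derivation:
Step 1 [NS]: N:car1-GO,E:wait,S:car6-GO,W:wait | queues: N=2 E=1 S=0 W=3
Step 2 [NS]: N:car5-GO,E:wait,S:empty,W:wait | queues: N=1 E=1 S=0 W=3
Step 3 [NS]: N:car8-GO,E:wait,S:empty,W:wait | queues: N=0 E=1 S=0 W=3
Step 4 [EW]: N:wait,E:car3-GO,S:wait,W:car2-GO | queues: N=0 E=0 S=0 W=2
Step 5 [EW]: N:wait,E:empty,S:wait,W:car4-GO | queues: N=0 E=0 S=0 W=1
Step 6 [NS]: N:empty,E:wait,S:empty,W:wait | queues: N=0 E=0 S=0 W=1
Step 7 [NS]: N:empty,E:wait,S:empty,W:wait | queues: N=0 E=0 S=0 W=1
Cars crossed by step 7: 7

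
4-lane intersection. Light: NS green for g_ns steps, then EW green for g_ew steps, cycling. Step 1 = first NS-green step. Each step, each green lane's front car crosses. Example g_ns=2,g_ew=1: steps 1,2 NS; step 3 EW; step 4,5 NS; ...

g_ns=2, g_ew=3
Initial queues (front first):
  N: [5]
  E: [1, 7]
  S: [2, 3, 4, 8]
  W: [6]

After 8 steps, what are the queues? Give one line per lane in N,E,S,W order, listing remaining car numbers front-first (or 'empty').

Step 1 [NS]: N:car5-GO,E:wait,S:car2-GO,W:wait | queues: N=0 E=2 S=3 W=1
Step 2 [NS]: N:empty,E:wait,S:car3-GO,W:wait | queues: N=0 E=2 S=2 W=1
Step 3 [EW]: N:wait,E:car1-GO,S:wait,W:car6-GO | queues: N=0 E=1 S=2 W=0
Step 4 [EW]: N:wait,E:car7-GO,S:wait,W:empty | queues: N=0 E=0 S=2 W=0
Step 5 [EW]: N:wait,E:empty,S:wait,W:empty | queues: N=0 E=0 S=2 W=0
Step 6 [NS]: N:empty,E:wait,S:car4-GO,W:wait | queues: N=0 E=0 S=1 W=0
Step 7 [NS]: N:empty,E:wait,S:car8-GO,W:wait | queues: N=0 E=0 S=0 W=0

N: empty
E: empty
S: empty
W: empty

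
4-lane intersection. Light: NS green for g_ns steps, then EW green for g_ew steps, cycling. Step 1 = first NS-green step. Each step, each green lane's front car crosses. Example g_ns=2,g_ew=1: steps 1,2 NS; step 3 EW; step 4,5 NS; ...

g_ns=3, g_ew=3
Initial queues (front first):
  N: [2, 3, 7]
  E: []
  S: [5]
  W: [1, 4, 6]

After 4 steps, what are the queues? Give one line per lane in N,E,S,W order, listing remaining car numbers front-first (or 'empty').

Step 1 [NS]: N:car2-GO,E:wait,S:car5-GO,W:wait | queues: N=2 E=0 S=0 W=3
Step 2 [NS]: N:car3-GO,E:wait,S:empty,W:wait | queues: N=1 E=0 S=0 W=3
Step 3 [NS]: N:car7-GO,E:wait,S:empty,W:wait | queues: N=0 E=0 S=0 W=3
Step 4 [EW]: N:wait,E:empty,S:wait,W:car1-GO | queues: N=0 E=0 S=0 W=2

N: empty
E: empty
S: empty
W: 4 6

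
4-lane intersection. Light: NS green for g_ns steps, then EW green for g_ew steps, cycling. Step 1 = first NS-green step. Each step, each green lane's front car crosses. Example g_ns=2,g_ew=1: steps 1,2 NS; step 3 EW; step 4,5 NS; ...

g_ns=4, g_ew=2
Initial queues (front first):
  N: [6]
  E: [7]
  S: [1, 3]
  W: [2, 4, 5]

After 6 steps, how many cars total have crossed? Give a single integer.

Step 1 [NS]: N:car6-GO,E:wait,S:car1-GO,W:wait | queues: N=0 E=1 S=1 W=3
Step 2 [NS]: N:empty,E:wait,S:car3-GO,W:wait | queues: N=0 E=1 S=0 W=3
Step 3 [NS]: N:empty,E:wait,S:empty,W:wait | queues: N=0 E=1 S=0 W=3
Step 4 [NS]: N:empty,E:wait,S:empty,W:wait | queues: N=0 E=1 S=0 W=3
Step 5 [EW]: N:wait,E:car7-GO,S:wait,W:car2-GO | queues: N=0 E=0 S=0 W=2
Step 6 [EW]: N:wait,E:empty,S:wait,W:car4-GO | queues: N=0 E=0 S=0 W=1
Cars crossed by step 6: 6

Answer: 6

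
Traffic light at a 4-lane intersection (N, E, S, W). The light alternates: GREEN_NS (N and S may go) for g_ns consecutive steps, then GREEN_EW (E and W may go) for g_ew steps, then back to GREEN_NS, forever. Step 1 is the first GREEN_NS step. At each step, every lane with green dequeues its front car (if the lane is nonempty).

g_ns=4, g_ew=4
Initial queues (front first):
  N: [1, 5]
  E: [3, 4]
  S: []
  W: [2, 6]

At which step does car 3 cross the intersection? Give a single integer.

Step 1 [NS]: N:car1-GO,E:wait,S:empty,W:wait | queues: N=1 E=2 S=0 W=2
Step 2 [NS]: N:car5-GO,E:wait,S:empty,W:wait | queues: N=0 E=2 S=0 W=2
Step 3 [NS]: N:empty,E:wait,S:empty,W:wait | queues: N=0 E=2 S=0 W=2
Step 4 [NS]: N:empty,E:wait,S:empty,W:wait | queues: N=0 E=2 S=0 W=2
Step 5 [EW]: N:wait,E:car3-GO,S:wait,W:car2-GO | queues: N=0 E=1 S=0 W=1
Step 6 [EW]: N:wait,E:car4-GO,S:wait,W:car6-GO | queues: N=0 E=0 S=0 W=0
Car 3 crosses at step 5

5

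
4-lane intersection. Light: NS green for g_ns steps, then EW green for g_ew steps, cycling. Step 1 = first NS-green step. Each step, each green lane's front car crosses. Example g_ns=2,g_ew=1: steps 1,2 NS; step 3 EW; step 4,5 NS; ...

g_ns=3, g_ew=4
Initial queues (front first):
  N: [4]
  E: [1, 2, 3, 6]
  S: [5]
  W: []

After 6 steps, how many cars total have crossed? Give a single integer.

Step 1 [NS]: N:car4-GO,E:wait,S:car5-GO,W:wait | queues: N=0 E=4 S=0 W=0
Step 2 [NS]: N:empty,E:wait,S:empty,W:wait | queues: N=0 E=4 S=0 W=0
Step 3 [NS]: N:empty,E:wait,S:empty,W:wait | queues: N=0 E=4 S=0 W=0
Step 4 [EW]: N:wait,E:car1-GO,S:wait,W:empty | queues: N=0 E=3 S=0 W=0
Step 5 [EW]: N:wait,E:car2-GO,S:wait,W:empty | queues: N=0 E=2 S=0 W=0
Step 6 [EW]: N:wait,E:car3-GO,S:wait,W:empty | queues: N=0 E=1 S=0 W=0
Cars crossed by step 6: 5

Answer: 5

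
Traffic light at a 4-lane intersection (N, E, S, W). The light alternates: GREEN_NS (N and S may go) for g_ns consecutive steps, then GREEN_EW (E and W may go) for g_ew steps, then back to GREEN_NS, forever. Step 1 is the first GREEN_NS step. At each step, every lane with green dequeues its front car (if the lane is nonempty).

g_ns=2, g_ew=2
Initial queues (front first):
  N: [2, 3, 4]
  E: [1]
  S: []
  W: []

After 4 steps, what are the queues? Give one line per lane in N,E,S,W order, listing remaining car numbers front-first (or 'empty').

Step 1 [NS]: N:car2-GO,E:wait,S:empty,W:wait | queues: N=2 E=1 S=0 W=0
Step 2 [NS]: N:car3-GO,E:wait,S:empty,W:wait | queues: N=1 E=1 S=0 W=0
Step 3 [EW]: N:wait,E:car1-GO,S:wait,W:empty | queues: N=1 E=0 S=0 W=0
Step 4 [EW]: N:wait,E:empty,S:wait,W:empty | queues: N=1 E=0 S=0 W=0

N: 4
E: empty
S: empty
W: empty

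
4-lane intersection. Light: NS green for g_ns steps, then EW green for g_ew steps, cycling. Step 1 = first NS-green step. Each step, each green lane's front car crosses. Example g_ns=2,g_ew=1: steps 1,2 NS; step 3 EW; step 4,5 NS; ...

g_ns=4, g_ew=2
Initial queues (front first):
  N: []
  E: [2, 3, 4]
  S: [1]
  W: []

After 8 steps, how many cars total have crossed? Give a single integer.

Answer: 3

Derivation:
Step 1 [NS]: N:empty,E:wait,S:car1-GO,W:wait | queues: N=0 E=3 S=0 W=0
Step 2 [NS]: N:empty,E:wait,S:empty,W:wait | queues: N=0 E=3 S=0 W=0
Step 3 [NS]: N:empty,E:wait,S:empty,W:wait | queues: N=0 E=3 S=0 W=0
Step 4 [NS]: N:empty,E:wait,S:empty,W:wait | queues: N=0 E=3 S=0 W=0
Step 5 [EW]: N:wait,E:car2-GO,S:wait,W:empty | queues: N=0 E=2 S=0 W=0
Step 6 [EW]: N:wait,E:car3-GO,S:wait,W:empty | queues: N=0 E=1 S=0 W=0
Step 7 [NS]: N:empty,E:wait,S:empty,W:wait | queues: N=0 E=1 S=0 W=0
Step 8 [NS]: N:empty,E:wait,S:empty,W:wait | queues: N=0 E=1 S=0 W=0
Cars crossed by step 8: 3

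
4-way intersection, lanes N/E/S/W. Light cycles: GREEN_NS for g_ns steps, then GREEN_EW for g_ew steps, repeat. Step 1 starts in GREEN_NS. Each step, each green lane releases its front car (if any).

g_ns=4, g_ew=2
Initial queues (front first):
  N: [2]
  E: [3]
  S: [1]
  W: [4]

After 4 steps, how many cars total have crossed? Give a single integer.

Step 1 [NS]: N:car2-GO,E:wait,S:car1-GO,W:wait | queues: N=0 E=1 S=0 W=1
Step 2 [NS]: N:empty,E:wait,S:empty,W:wait | queues: N=0 E=1 S=0 W=1
Step 3 [NS]: N:empty,E:wait,S:empty,W:wait | queues: N=0 E=1 S=0 W=1
Step 4 [NS]: N:empty,E:wait,S:empty,W:wait | queues: N=0 E=1 S=0 W=1
Cars crossed by step 4: 2

Answer: 2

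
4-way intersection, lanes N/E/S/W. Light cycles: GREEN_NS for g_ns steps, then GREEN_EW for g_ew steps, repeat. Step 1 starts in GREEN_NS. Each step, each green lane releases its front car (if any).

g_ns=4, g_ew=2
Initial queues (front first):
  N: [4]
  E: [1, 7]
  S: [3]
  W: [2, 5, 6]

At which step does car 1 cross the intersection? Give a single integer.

Step 1 [NS]: N:car4-GO,E:wait,S:car3-GO,W:wait | queues: N=0 E=2 S=0 W=3
Step 2 [NS]: N:empty,E:wait,S:empty,W:wait | queues: N=0 E=2 S=0 W=3
Step 3 [NS]: N:empty,E:wait,S:empty,W:wait | queues: N=0 E=2 S=0 W=3
Step 4 [NS]: N:empty,E:wait,S:empty,W:wait | queues: N=0 E=2 S=0 W=3
Step 5 [EW]: N:wait,E:car1-GO,S:wait,W:car2-GO | queues: N=0 E=1 S=0 W=2
Step 6 [EW]: N:wait,E:car7-GO,S:wait,W:car5-GO | queues: N=0 E=0 S=0 W=1
Step 7 [NS]: N:empty,E:wait,S:empty,W:wait | queues: N=0 E=0 S=0 W=1
Step 8 [NS]: N:empty,E:wait,S:empty,W:wait | queues: N=0 E=0 S=0 W=1
Step 9 [NS]: N:empty,E:wait,S:empty,W:wait | queues: N=0 E=0 S=0 W=1
Step 10 [NS]: N:empty,E:wait,S:empty,W:wait | queues: N=0 E=0 S=0 W=1
Step 11 [EW]: N:wait,E:empty,S:wait,W:car6-GO | queues: N=0 E=0 S=0 W=0
Car 1 crosses at step 5

5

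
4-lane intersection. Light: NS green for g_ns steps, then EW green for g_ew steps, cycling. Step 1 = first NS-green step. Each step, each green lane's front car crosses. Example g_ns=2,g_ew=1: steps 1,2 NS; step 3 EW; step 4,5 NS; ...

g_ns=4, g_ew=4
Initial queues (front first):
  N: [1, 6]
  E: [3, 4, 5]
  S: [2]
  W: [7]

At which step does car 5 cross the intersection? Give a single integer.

Step 1 [NS]: N:car1-GO,E:wait,S:car2-GO,W:wait | queues: N=1 E=3 S=0 W=1
Step 2 [NS]: N:car6-GO,E:wait,S:empty,W:wait | queues: N=0 E=3 S=0 W=1
Step 3 [NS]: N:empty,E:wait,S:empty,W:wait | queues: N=0 E=3 S=0 W=1
Step 4 [NS]: N:empty,E:wait,S:empty,W:wait | queues: N=0 E=3 S=0 W=1
Step 5 [EW]: N:wait,E:car3-GO,S:wait,W:car7-GO | queues: N=0 E=2 S=0 W=0
Step 6 [EW]: N:wait,E:car4-GO,S:wait,W:empty | queues: N=0 E=1 S=0 W=0
Step 7 [EW]: N:wait,E:car5-GO,S:wait,W:empty | queues: N=0 E=0 S=0 W=0
Car 5 crosses at step 7

7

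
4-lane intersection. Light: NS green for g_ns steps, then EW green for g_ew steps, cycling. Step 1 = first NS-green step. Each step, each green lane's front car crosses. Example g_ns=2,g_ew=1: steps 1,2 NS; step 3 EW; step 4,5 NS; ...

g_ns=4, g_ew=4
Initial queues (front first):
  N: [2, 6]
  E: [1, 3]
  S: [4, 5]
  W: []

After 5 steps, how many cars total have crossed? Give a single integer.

Answer: 5

Derivation:
Step 1 [NS]: N:car2-GO,E:wait,S:car4-GO,W:wait | queues: N=1 E=2 S=1 W=0
Step 2 [NS]: N:car6-GO,E:wait,S:car5-GO,W:wait | queues: N=0 E=2 S=0 W=0
Step 3 [NS]: N:empty,E:wait,S:empty,W:wait | queues: N=0 E=2 S=0 W=0
Step 4 [NS]: N:empty,E:wait,S:empty,W:wait | queues: N=0 E=2 S=0 W=0
Step 5 [EW]: N:wait,E:car1-GO,S:wait,W:empty | queues: N=0 E=1 S=0 W=0
Cars crossed by step 5: 5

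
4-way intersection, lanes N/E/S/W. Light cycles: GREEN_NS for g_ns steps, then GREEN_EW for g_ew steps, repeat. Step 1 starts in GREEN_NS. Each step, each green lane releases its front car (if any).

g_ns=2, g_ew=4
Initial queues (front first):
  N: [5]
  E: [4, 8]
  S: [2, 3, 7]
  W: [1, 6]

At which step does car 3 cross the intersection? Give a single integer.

Step 1 [NS]: N:car5-GO,E:wait,S:car2-GO,W:wait | queues: N=0 E=2 S=2 W=2
Step 2 [NS]: N:empty,E:wait,S:car3-GO,W:wait | queues: N=0 E=2 S=1 W=2
Step 3 [EW]: N:wait,E:car4-GO,S:wait,W:car1-GO | queues: N=0 E=1 S=1 W=1
Step 4 [EW]: N:wait,E:car8-GO,S:wait,W:car6-GO | queues: N=0 E=0 S=1 W=0
Step 5 [EW]: N:wait,E:empty,S:wait,W:empty | queues: N=0 E=0 S=1 W=0
Step 6 [EW]: N:wait,E:empty,S:wait,W:empty | queues: N=0 E=0 S=1 W=0
Step 7 [NS]: N:empty,E:wait,S:car7-GO,W:wait | queues: N=0 E=0 S=0 W=0
Car 3 crosses at step 2

2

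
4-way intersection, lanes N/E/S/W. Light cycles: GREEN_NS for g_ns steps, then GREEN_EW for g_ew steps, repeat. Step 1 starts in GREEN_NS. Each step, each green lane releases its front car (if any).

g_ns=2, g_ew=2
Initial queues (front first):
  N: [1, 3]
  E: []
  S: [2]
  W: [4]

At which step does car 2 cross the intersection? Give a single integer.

Step 1 [NS]: N:car1-GO,E:wait,S:car2-GO,W:wait | queues: N=1 E=0 S=0 W=1
Step 2 [NS]: N:car3-GO,E:wait,S:empty,W:wait | queues: N=0 E=0 S=0 W=1
Step 3 [EW]: N:wait,E:empty,S:wait,W:car4-GO | queues: N=0 E=0 S=0 W=0
Car 2 crosses at step 1

1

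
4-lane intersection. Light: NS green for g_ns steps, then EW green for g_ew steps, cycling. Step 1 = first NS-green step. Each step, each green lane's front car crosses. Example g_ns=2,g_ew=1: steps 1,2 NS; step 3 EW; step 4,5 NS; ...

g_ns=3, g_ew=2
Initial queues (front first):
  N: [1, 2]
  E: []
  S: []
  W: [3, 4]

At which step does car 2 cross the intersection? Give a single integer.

Step 1 [NS]: N:car1-GO,E:wait,S:empty,W:wait | queues: N=1 E=0 S=0 W=2
Step 2 [NS]: N:car2-GO,E:wait,S:empty,W:wait | queues: N=0 E=0 S=0 W=2
Step 3 [NS]: N:empty,E:wait,S:empty,W:wait | queues: N=0 E=0 S=0 W=2
Step 4 [EW]: N:wait,E:empty,S:wait,W:car3-GO | queues: N=0 E=0 S=0 W=1
Step 5 [EW]: N:wait,E:empty,S:wait,W:car4-GO | queues: N=0 E=0 S=0 W=0
Car 2 crosses at step 2

2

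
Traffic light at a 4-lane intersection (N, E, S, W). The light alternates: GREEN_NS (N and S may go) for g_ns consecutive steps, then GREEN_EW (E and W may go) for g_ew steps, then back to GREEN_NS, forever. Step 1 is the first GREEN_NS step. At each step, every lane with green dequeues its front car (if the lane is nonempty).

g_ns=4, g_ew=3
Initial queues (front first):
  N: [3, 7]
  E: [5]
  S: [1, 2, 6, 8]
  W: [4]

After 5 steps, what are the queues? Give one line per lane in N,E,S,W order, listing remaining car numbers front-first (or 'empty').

Step 1 [NS]: N:car3-GO,E:wait,S:car1-GO,W:wait | queues: N=1 E=1 S=3 W=1
Step 2 [NS]: N:car7-GO,E:wait,S:car2-GO,W:wait | queues: N=0 E=1 S=2 W=1
Step 3 [NS]: N:empty,E:wait,S:car6-GO,W:wait | queues: N=0 E=1 S=1 W=1
Step 4 [NS]: N:empty,E:wait,S:car8-GO,W:wait | queues: N=0 E=1 S=0 W=1
Step 5 [EW]: N:wait,E:car5-GO,S:wait,W:car4-GO | queues: N=0 E=0 S=0 W=0

N: empty
E: empty
S: empty
W: empty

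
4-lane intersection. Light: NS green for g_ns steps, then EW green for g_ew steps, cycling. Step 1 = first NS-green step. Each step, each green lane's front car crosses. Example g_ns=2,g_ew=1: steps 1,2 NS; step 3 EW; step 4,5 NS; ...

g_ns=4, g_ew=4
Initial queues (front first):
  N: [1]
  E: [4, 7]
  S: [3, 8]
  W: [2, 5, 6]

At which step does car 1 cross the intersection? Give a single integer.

Step 1 [NS]: N:car1-GO,E:wait,S:car3-GO,W:wait | queues: N=0 E=2 S=1 W=3
Step 2 [NS]: N:empty,E:wait,S:car8-GO,W:wait | queues: N=0 E=2 S=0 W=3
Step 3 [NS]: N:empty,E:wait,S:empty,W:wait | queues: N=0 E=2 S=0 W=3
Step 4 [NS]: N:empty,E:wait,S:empty,W:wait | queues: N=0 E=2 S=0 W=3
Step 5 [EW]: N:wait,E:car4-GO,S:wait,W:car2-GO | queues: N=0 E=1 S=0 W=2
Step 6 [EW]: N:wait,E:car7-GO,S:wait,W:car5-GO | queues: N=0 E=0 S=0 W=1
Step 7 [EW]: N:wait,E:empty,S:wait,W:car6-GO | queues: N=0 E=0 S=0 W=0
Car 1 crosses at step 1

1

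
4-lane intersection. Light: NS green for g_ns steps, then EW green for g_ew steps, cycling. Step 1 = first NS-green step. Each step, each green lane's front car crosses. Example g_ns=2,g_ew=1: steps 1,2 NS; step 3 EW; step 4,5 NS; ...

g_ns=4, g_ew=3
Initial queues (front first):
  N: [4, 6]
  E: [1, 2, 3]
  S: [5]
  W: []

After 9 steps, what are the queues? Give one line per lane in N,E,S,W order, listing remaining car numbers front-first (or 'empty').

Step 1 [NS]: N:car4-GO,E:wait,S:car5-GO,W:wait | queues: N=1 E=3 S=0 W=0
Step 2 [NS]: N:car6-GO,E:wait,S:empty,W:wait | queues: N=0 E=3 S=0 W=0
Step 3 [NS]: N:empty,E:wait,S:empty,W:wait | queues: N=0 E=3 S=0 W=0
Step 4 [NS]: N:empty,E:wait,S:empty,W:wait | queues: N=0 E=3 S=0 W=0
Step 5 [EW]: N:wait,E:car1-GO,S:wait,W:empty | queues: N=0 E=2 S=0 W=0
Step 6 [EW]: N:wait,E:car2-GO,S:wait,W:empty | queues: N=0 E=1 S=0 W=0
Step 7 [EW]: N:wait,E:car3-GO,S:wait,W:empty | queues: N=0 E=0 S=0 W=0

N: empty
E: empty
S: empty
W: empty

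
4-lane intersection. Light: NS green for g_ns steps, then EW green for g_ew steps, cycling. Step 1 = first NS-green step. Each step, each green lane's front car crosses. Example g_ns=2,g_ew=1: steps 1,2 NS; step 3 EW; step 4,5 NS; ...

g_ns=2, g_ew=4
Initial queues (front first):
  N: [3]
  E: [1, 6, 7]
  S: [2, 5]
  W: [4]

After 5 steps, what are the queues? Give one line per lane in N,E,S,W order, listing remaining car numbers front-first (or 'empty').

Step 1 [NS]: N:car3-GO,E:wait,S:car2-GO,W:wait | queues: N=0 E=3 S=1 W=1
Step 2 [NS]: N:empty,E:wait,S:car5-GO,W:wait | queues: N=0 E=3 S=0 W=1
Step 3 [EW]: N:wait,E:car1-GO,S:wait,W:car4-GO | queues: N=0 E=2 S=0 W=0
Step 4 [EW]: N:wait,E:car6-GO,S:wait,W:empty | queues: N=0 E=1 S=0 W=0
Step 5 [EW]: N:wait,E:car7-GO,S:wait,W:empty | queues: N=0 E=0 S=0 W=0

N: empty
E: empty
S: empty
W: empty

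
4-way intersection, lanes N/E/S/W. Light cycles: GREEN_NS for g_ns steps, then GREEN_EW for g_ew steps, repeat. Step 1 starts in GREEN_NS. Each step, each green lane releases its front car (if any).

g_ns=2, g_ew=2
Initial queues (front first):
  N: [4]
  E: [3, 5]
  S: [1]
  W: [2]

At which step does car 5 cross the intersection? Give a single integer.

Step 1 [NS]: N:car4-GO,E:wait,S:car1-GO,W:wait | queues: N=0 E=2 S=0 W=1
Step 2 [NS]: N:empty,E:wait,S:empty,W:wait | queues: N=0 E=2 S=0 W=1
Step 3 [EW]: N:wait,E:car3-GO,S:wait,W:car2-GO | queues: N=0 E=1 S=0 W=0
Step 4 [EW]: N:wait,E:car5-GO,S:wait,W:empty | queues: N=0 E=0 S=0 W=0
Car 5 crosses at step 4

4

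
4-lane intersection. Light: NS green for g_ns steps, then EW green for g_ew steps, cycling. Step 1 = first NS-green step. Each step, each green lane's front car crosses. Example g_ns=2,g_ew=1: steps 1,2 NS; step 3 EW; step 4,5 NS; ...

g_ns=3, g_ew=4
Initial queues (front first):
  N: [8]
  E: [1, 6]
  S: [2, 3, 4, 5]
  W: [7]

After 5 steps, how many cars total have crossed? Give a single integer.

Answer: 7

Derivation:
Step 1 [NS]: N:car8-GO,E:wait,S:car2-GO,W:wait | queues: N=0 E=2 S=3 W=1
Step 2 [NS]: N:empty,E:wait,S:car3-GO,W:wait | queues: N=0 E=2 S=2 W=1
Step 3 [NS]: N:empty,E:wait,S:car4-GO,W:wait | queues: N=0 E=2 S=1 W=1
Step 4 [EW]: N:wait,E:car1-GO,S:wait,W:car7-GO | queues: N=0 E=1 S=1 W=0
Step 5 [EW]: N:wait,E:car6-GO,S:wait,W:empty | queues: N=0 E=0 S=1 W=0
Cars crossed by step 5: 7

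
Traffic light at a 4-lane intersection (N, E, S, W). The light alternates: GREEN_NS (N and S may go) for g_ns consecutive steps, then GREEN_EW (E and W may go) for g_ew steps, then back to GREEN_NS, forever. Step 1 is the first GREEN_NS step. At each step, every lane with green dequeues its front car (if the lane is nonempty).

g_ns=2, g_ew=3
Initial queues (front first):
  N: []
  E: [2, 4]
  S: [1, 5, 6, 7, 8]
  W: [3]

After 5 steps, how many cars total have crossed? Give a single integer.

Step 1 [NS]: N:empty,E:wait,S:car1-GO,W:wait | queues: N=0 E=2 S=4 W=1
Step 2 [NS]: N:empty,E:wait,S:car5-GO,W:wait | queues: N=0 E=2 S=3 W=1
Step 3 [EW]: N:wait,E:car2-GO,S:wait,W:car3-GO | queues: N=0 E=1 S=3 W=0
Step 4 [EW]: N:wait,E:car4-GO,S:wait,W:empty | queues: N=0 E=0 S=3 W=0
Step 5 [EW]: N:wait,E:empty,S:wait,W:empty | queues: N=0 E=0 S=3 W=0
Cars crossed by step 5: 5

Answer: 5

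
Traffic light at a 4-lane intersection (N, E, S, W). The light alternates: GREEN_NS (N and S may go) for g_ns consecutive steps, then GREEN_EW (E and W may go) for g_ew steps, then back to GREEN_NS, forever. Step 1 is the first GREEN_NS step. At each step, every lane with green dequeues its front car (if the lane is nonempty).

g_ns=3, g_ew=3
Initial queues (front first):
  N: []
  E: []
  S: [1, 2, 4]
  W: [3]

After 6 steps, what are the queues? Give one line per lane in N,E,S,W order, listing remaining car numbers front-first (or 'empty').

Step 1 [NS]: N:empty,E:wait,S:car1-GO,W:wait | queues: N=0 E=0 S=2 W=1
Step 2 [NS]: N:empty,E:wait,S:car2-GO,W:wait | queues: N=0 E=0 S=1 W=1
Step 3 [NS]: N:empty,E:wait,S:car4-GO,W:wait | queues: N=0 E=0 S=0 W=1
Step 4 [EW]: N:wait,E:empty,S:wait,W:car3-GO | queues: N=0 E=0 S=0 W=0

N: empty
E: empty
S: empty
W: empty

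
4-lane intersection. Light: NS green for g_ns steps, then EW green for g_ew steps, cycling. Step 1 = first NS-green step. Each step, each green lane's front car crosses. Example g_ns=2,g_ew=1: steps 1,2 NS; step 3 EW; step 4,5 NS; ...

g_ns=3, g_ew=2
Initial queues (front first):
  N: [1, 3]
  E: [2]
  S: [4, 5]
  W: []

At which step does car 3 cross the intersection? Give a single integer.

Step 1 [NS]: N:car1-GO,E:wait,S:car4-GO,W:wait | queues: N=1 E=1 S=1 W=0
Step 2 [NS]: N:car3-GO,E:wait,S:car5-GO,W:wait | queues: N=0 E=1 S=0 W=0
Step 3 [NS]: N:empty,E:wait,S:empty,W:wait | queues: N=0 E=1 S=0 W=0
Step 4 [EW]: N:wait,E:car2-GO,S:wait,W:empty | queues: N=0 E=0 S=0 W=0
Car 3 crosses at step 2

2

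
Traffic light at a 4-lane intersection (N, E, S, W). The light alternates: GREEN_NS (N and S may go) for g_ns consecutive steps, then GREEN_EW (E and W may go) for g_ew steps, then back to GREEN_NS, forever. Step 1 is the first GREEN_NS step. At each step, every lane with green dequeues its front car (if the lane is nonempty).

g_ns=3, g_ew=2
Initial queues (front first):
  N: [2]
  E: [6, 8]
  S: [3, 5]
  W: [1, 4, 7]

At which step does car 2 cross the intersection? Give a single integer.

Step 1 [NS]: N:car2-GO,E:wait,S:car3-GO,W:wait | queues: N=0 E=2 S=1 W=3
Step 2 [NS]: N:empty,E:wait,S:car5-GO,W:wait | queues: N=0 E=2 S=0 W=3
Step 3 [NS]: N:empty,E:wait,S:empty,W:wait | queues: N=0 E=2 S=0 W=3
Step 4 [EW]: N:wait,E:car6-GO,S:wait,W:car1-GO | queues: N=0 E=1 S=0 W=2
Step 5 [EW]: N:wait,E:car8-GO,S:wait,W:car4-GO | queues: N=0 E=0 S=0 W=1
Step 6 [NS]: N:empty,E:wait,S:empty,W:wait | queues: N=0 E=0 S=0 W=1
Step 7 [NS]: N:empty,E:wait,S:empty,W:wait | queues: N=0 E=0 S=0 W=1
Step 8 [NS]: N:empty,E:wait,S:empty,W:wait | queues: N=0 E=0 S=0 W=1
Step 9 [EW]: N:wait,E:empty,S:wait,W:car7-GO | queues: N=0 E=0 S=0 W=0
Car 2 crosses at step 1

1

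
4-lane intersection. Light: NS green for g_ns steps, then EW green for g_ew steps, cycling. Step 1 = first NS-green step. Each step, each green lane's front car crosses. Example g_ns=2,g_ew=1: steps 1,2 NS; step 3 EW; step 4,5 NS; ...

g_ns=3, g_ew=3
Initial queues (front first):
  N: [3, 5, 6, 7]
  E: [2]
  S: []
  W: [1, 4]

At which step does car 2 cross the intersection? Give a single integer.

Step 1 [NS]: N:car3-GO,E:wait,S:empty,W:wait | queues: N=3 E=1 S=0 W=2
Step 2 [NS]: N:car5-GO,E:wait,S:empty,W:wait | queues: N=2 E=1 S=0 W=2
Step 3 [NS]: N:car6-GO,E:wait,S:empty,W:wait | queues: N=1 E=1 S=0 W=2
Step 4 [EW]: N:wait,E:car2-GO,S:wait,W:car1-GO | queues: N=1 E=0 S=0 W=1
Step 5 [EW]: N:wait,E:empty,S:wait,W:car4-GO | queues: N=1 E=0 S=0 W=0
Step 6 [EW]: N:wait,E:empty,S:wait,W:empty | queues: N=1 E=0 S=0 W=0
Step 7 [NS]: N:car7-GO,E:wait,S:empty,W:wait | queues: N=0 E=0 S=0 W=0
Car 2 crosses at step 4

4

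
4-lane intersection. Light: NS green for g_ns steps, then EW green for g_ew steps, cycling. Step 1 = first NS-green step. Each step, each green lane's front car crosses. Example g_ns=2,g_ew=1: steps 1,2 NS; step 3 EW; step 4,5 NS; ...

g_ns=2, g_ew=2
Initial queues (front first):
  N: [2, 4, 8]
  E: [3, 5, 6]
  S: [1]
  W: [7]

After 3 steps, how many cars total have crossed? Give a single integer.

Step 1 [NS]: N:car2-GO,E:wait,S:car1-GO,W:wait | queues: N=2 E=3 S=0 W=1
Step 2 [NS]: N:car4-GO,E:wait,S:empty,W:wait | queues: N=1 E=3 S=0 W=1
Step 3 [EW]: N:wait,E:car3-GO,S:wait,W:car7-GO | queues: N=1 E=2 S=0 W=0
Cars crossed by step 3: 5

Answer: 5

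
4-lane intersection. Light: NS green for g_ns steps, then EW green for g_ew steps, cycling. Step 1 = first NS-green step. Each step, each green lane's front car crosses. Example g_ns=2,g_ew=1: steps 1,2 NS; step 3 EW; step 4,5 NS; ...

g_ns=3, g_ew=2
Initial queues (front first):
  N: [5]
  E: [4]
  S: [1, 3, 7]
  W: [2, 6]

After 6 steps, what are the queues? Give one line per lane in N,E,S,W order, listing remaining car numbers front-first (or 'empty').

Step 1 [NS]: N:car5-GO,E:wait,S:car1-GO,W:wait | queues: N=0 E=1 S=2 W=2
Step 2 [NS]: N:empty,E:wait,S:car3-GO,W:wait | queues: N=0 E=1 S=1 W=2
Step 3 [NS]: N:empty,E:wait,S:car7-GO,W:wait | queues: N=0 E=1 S=0 W=2
Step 4 [EW]: N:wait,E:car4-GO,S:wait,W:car2-GO | queues: N=0 E=0 S=0 W=1
Step 5 [EW]: N:wait,E:empty,S:wait,W:car6-GO | queues: N=0 E=0 S=0 W=0

N: empty
E: empty
S: empty
W: empty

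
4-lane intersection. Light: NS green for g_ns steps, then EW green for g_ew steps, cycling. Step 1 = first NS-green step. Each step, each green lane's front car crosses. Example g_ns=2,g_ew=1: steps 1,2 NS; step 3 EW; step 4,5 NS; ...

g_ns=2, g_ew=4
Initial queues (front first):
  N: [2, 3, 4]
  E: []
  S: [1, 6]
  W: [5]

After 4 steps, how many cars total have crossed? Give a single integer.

Answer: 5

Derivation:
Step 1 [NS]: N:car2-GO,E:wait,S:car1-GO,W:wait | queues: N=2 E=0 S=1 W=1
Step 2 [NS]: N:car3-GO,E:wait,S:car6-GO,W:wait | queues: N=1 E=0 S=0 W=1
Step 3 [EW]: N:wait,E:empty,S:wait,W:car5-GO | queues: N=1 E=0 S=0 W=0
Step 4 [EW]: N:wait,E:empty,S:wait,W:empty | queues: N=1 E=0 S=0 W=0
Cars crossed by step 4: 5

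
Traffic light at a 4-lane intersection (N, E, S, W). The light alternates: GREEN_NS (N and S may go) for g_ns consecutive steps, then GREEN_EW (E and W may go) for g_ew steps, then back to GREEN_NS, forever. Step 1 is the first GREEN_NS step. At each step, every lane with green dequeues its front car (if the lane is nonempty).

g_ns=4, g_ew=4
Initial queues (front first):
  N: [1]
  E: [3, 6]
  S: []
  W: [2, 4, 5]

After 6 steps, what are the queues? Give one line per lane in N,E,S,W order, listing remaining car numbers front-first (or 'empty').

Step 1 [NS]: N:car1-GO,E:wait,S:empty,W:wait | queues: N=0 E=2 S=0 W=3
Step 2 [NS]: N:empty,E:wait,S:empty,W:wait | queues: N=0 E=2 S=0 W=3
Step 3 [NS]: N:empty,E:wait,S:empty,W:wait | queues: N=0 E=2 S=0 W=3
Step 4 [NS]: N:empty,E:wait,S:empty,W:wait | queues: N=0 E=2 S=0 W=3
Step 5 [EW]: N:wait,E:car3-GO,S:wait,W:car2-GO | queues: N=0 E=1 S=0 W=2
Step 6 [EW]: N:wait,E:car6-GO,S:wait,W:car4-GO | queues: N=0 E=0 S=0 W=1

N: empty
E: empty
S: empty
W: 5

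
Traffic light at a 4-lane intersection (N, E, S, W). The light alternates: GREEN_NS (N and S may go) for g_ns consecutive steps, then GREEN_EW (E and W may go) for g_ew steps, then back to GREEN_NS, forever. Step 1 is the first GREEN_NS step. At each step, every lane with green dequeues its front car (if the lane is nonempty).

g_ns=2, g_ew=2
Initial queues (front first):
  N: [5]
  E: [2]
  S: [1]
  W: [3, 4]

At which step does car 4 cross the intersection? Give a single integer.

Step 1 [NS]: N:car5-GO,E:wait,S:car1-GO,W:wait | queues: N=0 E=1 S=0 W=2
Step 2 [NS]: N:empty,E:wait,S:empty,W:wait | queues: N=0 E=1 S=0 W=2
Step 3 [EW]: N:wait,E:car2-GO,S:wait,W:car3-GO | queues: N=0 E=0 S=0 W=1
Step 4 [EW]: N:wait,E:empty,S:wait,W:car4-GO | queues: N=0 E=0 S=0 W=0
Car 4 crosses at step 4

4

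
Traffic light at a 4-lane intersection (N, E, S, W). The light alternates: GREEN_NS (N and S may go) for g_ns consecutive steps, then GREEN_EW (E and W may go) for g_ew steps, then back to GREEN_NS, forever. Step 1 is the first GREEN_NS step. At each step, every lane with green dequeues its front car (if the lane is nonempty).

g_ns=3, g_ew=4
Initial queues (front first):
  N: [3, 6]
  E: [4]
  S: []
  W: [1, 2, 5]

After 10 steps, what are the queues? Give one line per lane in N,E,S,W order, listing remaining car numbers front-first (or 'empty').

Step 1 [NS]: N:car3-GO,E:wait,S:empty,W:wait | queues: N=1 E=1 S=0 W=3
Step 2 [NS]: N:car6-GO,E:wait,S:empty,W:wait | queues: N=0 E=1 S=0 W=3
Step 3 [NS]: N:empty,E:wait,S:empty,W:wait | queues: N=0 E=1 S=0 W=3
Step 4 [EW]: N:wait,E:car4-GO,S:wait,W:car1-GO | queues: N=0 E=0 S=0 W=2
Step 5 [EW]: N:wait,E:empty,S:wait,W:car2-GO | queues: N=0 E=0 S=0 W=1
Step 6 [EW]: N:wait,E:empty,S:wait,W:car5-GO | queues: N=0 E=0 S=0 W=0

N: empty
E: empty
S: empty
W: empty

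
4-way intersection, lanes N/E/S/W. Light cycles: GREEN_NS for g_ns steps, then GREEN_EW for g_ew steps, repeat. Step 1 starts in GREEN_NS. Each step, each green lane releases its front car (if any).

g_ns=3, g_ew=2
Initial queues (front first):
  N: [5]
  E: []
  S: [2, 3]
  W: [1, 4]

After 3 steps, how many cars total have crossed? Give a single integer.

Step 1 [NS]: N:car5-GO,E:wait,S:car2-GO,W:wait | queues: N=0 E=0 S=1 W=2
Step 2 [NS]: N:empty,E:wait,S:car3-GO,W:wait | queues: N=0 E=0 S=0 W=2
Step 3 [NS]: N:empty,E:wait,S:empty,W:wait | queues: N=0 E=0 S=0 W=2
Cars crossed by step 3: 3

Answer: 3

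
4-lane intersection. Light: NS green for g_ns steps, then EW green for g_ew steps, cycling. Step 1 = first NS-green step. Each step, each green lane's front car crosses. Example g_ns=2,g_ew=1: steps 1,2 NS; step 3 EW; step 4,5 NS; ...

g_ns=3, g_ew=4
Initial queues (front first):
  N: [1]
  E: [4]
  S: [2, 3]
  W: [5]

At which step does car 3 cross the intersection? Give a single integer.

Step 1 [NS]: N:car1-GO,E:wait,S:car2-GO,W:wait | queues: N=0 E=1 S=1 W=1
Step 2 [NS]: N:empty,E:wait,S:car3-GO,W:wait | queues: N=0 E=1 S=0 W=1
Step 3 [NS]: N:empty,E:wait,S:empty,W:wait | queues: N=0 E=1 S=0 W=1
Step 4 [EW]: N:wait,E:car4-GO,S:wait,W:car5-GO | queues: N=0 E=0 S=0 W=0
Car 3 crosses at step 2

2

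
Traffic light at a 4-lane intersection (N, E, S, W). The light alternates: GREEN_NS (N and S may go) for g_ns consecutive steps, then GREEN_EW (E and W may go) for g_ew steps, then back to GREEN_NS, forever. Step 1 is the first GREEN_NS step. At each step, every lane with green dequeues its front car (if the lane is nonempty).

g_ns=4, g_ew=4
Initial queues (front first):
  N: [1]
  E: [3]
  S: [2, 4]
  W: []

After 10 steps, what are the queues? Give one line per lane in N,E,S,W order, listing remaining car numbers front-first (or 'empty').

Step 1 [NS]: N:car1-GO,E:wait,S:car2-GO,W:wait | queues: N=0 E=1 S=1 W=0
Step 2 [NS]: N:empty,E:wait,S:car4-GO,W:wait | queues: N=0 E=1 S=0 W=0
Step 3 [NS]: N:empty,E:wait,S:empty,W:wait | queues: N=0 E=1 S=0 W=0
Step 4 [NS]: N:empty,E:wait,S:empty,W:wait | queues: N=0 E=1 S=0 W=0
Step 5 [EW]: N:wait,E:car3-GO,S:wait,W:empty | queues: N=0 E=0 S=0 W=0

N: empty
E: empty
S: empty
W: empty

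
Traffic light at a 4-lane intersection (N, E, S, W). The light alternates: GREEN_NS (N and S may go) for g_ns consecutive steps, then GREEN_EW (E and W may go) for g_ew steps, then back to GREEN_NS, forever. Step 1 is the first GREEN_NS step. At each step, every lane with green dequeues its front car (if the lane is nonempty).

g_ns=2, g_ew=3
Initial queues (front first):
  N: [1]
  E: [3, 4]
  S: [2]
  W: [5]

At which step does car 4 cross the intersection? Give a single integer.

Step 1 [NS]: N:car1-GO,E:wait,S:car2-GO,W:wait | queues: N=0 E=2 S=0 W=1
Step 2 [NS]: N:empty,E:wait,S:empty,W:wait | queues: N=0 E=2 S=0 W=1
Step 3 [EW]: N:wait,E:car3-GO,S:wait,W:car5-GO | queues: N=0 E=1 S=0 W=0
Step 4 [EW]: N:wait,E:car4-GO,S:wait,W:empty | queues: N=0 E=0 S=0 W=0
Car 4 crosses at step 4

4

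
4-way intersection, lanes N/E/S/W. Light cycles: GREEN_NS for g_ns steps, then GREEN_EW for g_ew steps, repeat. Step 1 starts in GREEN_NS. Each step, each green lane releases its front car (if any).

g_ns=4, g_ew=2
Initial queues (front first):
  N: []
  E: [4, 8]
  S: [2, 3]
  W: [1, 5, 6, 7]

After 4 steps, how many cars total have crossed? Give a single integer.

Step 1 [NS]: N:empty,E:wait,S:car2-GO,W:wait | queues: N=0 E=2 S=1 W=4
Step 2 [NS]: N:empty,E:wait,S:car3-GO,W:wait | queues: N=0 E=2 S=0 W=4
Step 3 [NS]: N:empty,E:wait,S:empty,W:wait | queues: N=0 E=2 S=0 W=4
Step 4 [NS]: N:empty,E:wait,S:empty,W:wait | queues: N=0 E=2 S=0 W=4
Cars crossed by step 4: 2

Answer: 2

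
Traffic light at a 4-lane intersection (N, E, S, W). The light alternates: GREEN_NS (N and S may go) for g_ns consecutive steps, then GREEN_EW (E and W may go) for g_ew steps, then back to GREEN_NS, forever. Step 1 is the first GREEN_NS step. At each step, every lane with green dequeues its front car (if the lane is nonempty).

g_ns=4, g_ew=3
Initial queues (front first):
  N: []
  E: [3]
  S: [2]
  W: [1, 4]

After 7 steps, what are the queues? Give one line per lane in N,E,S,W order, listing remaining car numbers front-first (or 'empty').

Step 1 [NS]: N:empty,E:wait,S:car2-GO,W:wait | queues: N=0 E=1 S=0 W=2
Step 2 [NS]: N:empty,E:wait,S:empty,W:wait | queues: N=0 E=1 S=0 W=2
Step 3 [NS]: N:empty,E:wait,S:empty,W:wait | queues: N=0 E=1 S=0 W=2
Step 4 [NS]: N:empty,E:wait,S:empty,W:wait | queues: N=0 E=1 S=0 W=2
Step 5 [EW]: N:wait,E:car3-GO,S:wait,W:car1-GO | queues: N=0 E=0 S=0 W=1
Step 6 [EW]: N:wait,E:empty,S:wait,W:car4-GO | queues: N=0 E=0 S=0 W=0

N: empty
E: empty
S: empty
W: empty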